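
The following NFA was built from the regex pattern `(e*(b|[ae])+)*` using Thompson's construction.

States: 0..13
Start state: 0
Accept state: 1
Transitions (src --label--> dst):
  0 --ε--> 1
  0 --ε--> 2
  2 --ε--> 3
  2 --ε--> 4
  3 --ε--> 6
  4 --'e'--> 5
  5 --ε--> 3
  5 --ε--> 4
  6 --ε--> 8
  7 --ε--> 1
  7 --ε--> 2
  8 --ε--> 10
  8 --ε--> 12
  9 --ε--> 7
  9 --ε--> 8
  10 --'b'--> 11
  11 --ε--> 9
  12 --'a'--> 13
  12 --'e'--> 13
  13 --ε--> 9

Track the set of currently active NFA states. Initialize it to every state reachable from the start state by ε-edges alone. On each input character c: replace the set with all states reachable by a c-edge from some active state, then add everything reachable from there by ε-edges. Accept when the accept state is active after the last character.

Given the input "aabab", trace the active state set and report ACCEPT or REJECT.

initial (ε-close {0}): {0,1,2,3,4,6,8,10,12}
'a' @ 1: {1,2,3,4,6,7,8,9,10,12,13}  [accepting]
'a' @ 2: {1,2,3,4,6,7,8,9,10,12,13}  [accepting]
'b' @ 3: {1,2,3,4,6,7,8,9,10,11,12}  [accepting]
'a' @ 4: {1,2,3,4,6,7,8,9,10,12,13}  [accepting]
'b' @ 5: {1,2,3,4,6,7,8,9,10,11,12}  [accepting]
end set {1,2,3,4,6,7,8,9,10,11,12} — state 1 in

Answer: ACCEPT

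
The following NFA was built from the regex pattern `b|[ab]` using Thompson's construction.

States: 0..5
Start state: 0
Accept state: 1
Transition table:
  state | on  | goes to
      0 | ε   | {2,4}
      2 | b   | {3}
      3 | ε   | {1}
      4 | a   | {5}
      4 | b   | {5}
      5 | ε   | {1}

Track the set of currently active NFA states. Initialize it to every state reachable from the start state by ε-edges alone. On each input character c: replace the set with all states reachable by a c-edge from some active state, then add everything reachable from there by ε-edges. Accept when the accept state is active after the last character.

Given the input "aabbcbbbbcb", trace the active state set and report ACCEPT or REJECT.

Answer: REJECT

Steps:
S₀ = ε-closure({0}) = {0,2,4}
'a' @ 1: {1,5}  [accepting]
'a' @ 2: {}  — state set empty
rest 'bbcbbbbcb' ignored (set empty)
end set {} — state 1 not in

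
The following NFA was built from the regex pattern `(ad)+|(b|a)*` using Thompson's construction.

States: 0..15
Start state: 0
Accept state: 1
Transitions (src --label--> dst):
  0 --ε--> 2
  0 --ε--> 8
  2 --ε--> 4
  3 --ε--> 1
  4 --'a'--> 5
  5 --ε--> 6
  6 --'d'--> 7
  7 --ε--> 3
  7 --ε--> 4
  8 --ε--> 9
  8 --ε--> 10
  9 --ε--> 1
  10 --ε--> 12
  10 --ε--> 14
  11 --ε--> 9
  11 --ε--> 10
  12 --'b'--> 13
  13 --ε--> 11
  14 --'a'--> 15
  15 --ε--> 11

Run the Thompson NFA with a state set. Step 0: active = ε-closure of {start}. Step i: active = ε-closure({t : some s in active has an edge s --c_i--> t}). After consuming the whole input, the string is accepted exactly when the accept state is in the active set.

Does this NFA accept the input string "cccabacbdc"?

S₀ = ε-closure({0}) = {0,1,2,4,8,9,10,12,14}
'c' @ 1: {}  — no active states
rest 'ccabacbdc' ignored (set empty)
end set {} — state 1 not in

Answer: REJECT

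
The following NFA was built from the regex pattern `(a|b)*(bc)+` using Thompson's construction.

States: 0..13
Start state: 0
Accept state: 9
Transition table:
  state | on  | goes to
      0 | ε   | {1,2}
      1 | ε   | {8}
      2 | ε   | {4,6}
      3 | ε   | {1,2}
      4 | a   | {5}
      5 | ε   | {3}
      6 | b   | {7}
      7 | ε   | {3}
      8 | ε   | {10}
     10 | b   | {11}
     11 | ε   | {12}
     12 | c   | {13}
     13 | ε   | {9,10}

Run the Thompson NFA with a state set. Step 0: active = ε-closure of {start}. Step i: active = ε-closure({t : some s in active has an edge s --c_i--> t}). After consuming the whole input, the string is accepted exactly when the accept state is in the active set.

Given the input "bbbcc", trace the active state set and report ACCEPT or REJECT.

initial (ε-close {0}): {0,1,2,4,6,8,10}
'b' @ 1: {1,2,3,4,6,7,8,10,11,12}
'b' @ 2: {1,2,3,4,6,7,8,10,11,12}
'b' @ 3: {1,2,3,4,6,7,8,10,11,12}
'c' @ 4: {9,10,13}  ✓accept
'c' @ 5: {}  — state set empty
after full input: {}  (accept=9 not in)

Answer: REJECT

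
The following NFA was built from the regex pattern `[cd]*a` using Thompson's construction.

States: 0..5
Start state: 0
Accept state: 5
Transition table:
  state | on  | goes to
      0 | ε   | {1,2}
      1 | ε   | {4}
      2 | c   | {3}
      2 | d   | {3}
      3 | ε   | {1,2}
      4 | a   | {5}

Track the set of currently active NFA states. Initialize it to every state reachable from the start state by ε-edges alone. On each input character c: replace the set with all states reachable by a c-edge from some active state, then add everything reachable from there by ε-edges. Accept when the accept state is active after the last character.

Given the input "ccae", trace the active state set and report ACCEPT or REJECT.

Answer: REJECT

Trace:
S₀ = ε-closure({0}) = {0,1,2,4}
'c' @ 1: {1,2,3,4}
'c' @ 2: {1,2,3,4}
'a' @ 3: {5}  [accepting]
'e' @ 4: {}  — state set empty
after full input: {}  (accept=5 not in)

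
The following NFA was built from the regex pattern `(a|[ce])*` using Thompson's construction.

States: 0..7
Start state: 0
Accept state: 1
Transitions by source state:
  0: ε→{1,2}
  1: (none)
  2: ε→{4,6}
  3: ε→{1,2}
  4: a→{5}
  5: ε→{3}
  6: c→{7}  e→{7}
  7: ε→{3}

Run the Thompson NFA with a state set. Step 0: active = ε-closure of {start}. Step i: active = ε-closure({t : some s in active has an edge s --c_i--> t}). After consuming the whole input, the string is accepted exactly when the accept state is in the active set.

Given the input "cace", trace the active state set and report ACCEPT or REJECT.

Answer: ACCEPT

Trace:
S₀ = ε-closure({0}) = {0,1,2,4,6}
'c' @ 1: {1,2,3,4,6,7}  (accept∈set)
'a' @ 2: {1,2,3,4,5,6}  (accept∈set)
'c' @ 3: {1,2,3,4,6,7}  (accept∈set)
'e' @ 4: {1,2,3,4,6,7}  (accept∈set)
after full input: {1,2,3,4,6,7}  (accept=1 in)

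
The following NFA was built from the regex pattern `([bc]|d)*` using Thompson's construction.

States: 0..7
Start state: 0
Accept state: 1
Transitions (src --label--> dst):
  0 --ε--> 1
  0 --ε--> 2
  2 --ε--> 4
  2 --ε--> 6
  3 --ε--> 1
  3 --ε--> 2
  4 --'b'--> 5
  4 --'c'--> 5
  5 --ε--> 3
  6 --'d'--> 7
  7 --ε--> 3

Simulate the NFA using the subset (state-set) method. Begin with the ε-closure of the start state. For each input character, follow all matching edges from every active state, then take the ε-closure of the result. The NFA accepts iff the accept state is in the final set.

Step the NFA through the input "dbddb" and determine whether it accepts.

Answer: ACCEPT

Steps:
start: ε-closure({0}) = {0,1,2,4,6}
'd' @ 1: {1,2,3,4,6,7}  (accept∈set)
'b' @ 2: {1,2,3,4,5,6}  (accept∈set)
'd' @ 3: {1,2,3,4,6,7}  (accept∈set)
'd' @ 4: {1,2,3,4,6,7}  (accept∈set)
'b' @ 5: {1,2,3,4,5,6}  (accept∈set)
after full input: {1,2,3,4,5,6}  (accept=1 in)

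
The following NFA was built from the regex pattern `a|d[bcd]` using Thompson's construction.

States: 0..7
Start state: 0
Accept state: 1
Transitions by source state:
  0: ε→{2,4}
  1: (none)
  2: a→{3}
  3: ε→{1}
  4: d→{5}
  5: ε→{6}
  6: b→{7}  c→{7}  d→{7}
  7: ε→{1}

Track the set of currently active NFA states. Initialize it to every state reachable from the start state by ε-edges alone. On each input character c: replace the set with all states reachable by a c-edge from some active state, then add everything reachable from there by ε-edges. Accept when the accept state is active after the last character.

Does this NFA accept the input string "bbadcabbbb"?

Answer: REJECT

Steps:
initial (ε-close {0}): {0,2,4}
'b' @ 1: {}  — dead — no transitions
rest 'badcabbbb' ignored (set empty)
end set {} — state 1 not in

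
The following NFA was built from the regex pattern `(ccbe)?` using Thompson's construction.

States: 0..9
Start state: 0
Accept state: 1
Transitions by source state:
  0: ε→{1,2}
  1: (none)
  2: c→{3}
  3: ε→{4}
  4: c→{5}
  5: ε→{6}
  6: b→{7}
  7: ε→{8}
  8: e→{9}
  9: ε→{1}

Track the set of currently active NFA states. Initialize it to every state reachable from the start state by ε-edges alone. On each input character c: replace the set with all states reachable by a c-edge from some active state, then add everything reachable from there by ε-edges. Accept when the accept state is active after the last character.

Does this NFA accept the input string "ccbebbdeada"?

S₀ = ε-closure({0}) = {0,1,2}
'c' @ 1: {3,4}
'c' @ 2: {5,6}
'b' @ 3: {7,8}
'e' @ 4: {1,9}  [accepting]
'b' @ 5: {}  — no active states
rest 'bdeada' ignored (set empty)
final: {}; accept 1 not in set

Answer: REJECT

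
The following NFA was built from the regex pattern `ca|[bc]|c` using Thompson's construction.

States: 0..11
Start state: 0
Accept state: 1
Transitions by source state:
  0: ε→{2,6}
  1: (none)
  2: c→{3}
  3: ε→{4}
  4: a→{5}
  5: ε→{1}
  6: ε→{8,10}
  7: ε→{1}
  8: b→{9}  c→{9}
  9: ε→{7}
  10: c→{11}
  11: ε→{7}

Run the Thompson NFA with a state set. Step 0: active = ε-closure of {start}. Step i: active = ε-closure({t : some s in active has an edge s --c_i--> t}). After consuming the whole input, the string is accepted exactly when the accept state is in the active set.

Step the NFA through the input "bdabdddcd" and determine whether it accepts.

Answer: REJECT

Derivation:
S₀ = ε-closure({0}) = {0,2,6,8,10}
'b' @ 1: {1,7,9}  (accept∈set)
'd' @ 2: {}  — dead — no transitions
rest 'abdddcd' ignored (set empty)
end set {} — state 1 not in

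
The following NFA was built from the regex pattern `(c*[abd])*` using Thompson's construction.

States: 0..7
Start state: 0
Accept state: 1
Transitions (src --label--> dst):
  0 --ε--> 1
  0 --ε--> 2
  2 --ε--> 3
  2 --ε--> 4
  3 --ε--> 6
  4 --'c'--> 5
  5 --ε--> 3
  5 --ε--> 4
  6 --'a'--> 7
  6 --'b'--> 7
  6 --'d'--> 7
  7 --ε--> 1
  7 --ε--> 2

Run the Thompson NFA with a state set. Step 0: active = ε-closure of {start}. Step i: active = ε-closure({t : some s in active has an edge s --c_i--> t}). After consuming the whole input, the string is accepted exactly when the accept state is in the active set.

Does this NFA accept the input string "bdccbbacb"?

Answer: ACCEPT

Derivation:
S₀ = ε-closure({0}) = {0,1,2,3,4,6}
'b' @ 1: {1,2,3,4,6,7}  [accepting]
'd' @ 2: {1,2,3,4,6,7}  [accepting]
'c' @ 3: {3,4,5,6}
'c' @ 4: {3,4,5,6}
'b' @ 5: {1,2,3,4,6,7}  [accepting]
'b' @ 6: {1,2,3,4,6,7}  [accepting]
'a' @ 7: {1,2,3,4,6,7}  [accepting]
'c' @ 8: {3,4,5,6}
'b' @ 9: {1,2,3,4,6,7}  [accepting]
after full input: {1,2,3,4,6,7}  (accept=1 in)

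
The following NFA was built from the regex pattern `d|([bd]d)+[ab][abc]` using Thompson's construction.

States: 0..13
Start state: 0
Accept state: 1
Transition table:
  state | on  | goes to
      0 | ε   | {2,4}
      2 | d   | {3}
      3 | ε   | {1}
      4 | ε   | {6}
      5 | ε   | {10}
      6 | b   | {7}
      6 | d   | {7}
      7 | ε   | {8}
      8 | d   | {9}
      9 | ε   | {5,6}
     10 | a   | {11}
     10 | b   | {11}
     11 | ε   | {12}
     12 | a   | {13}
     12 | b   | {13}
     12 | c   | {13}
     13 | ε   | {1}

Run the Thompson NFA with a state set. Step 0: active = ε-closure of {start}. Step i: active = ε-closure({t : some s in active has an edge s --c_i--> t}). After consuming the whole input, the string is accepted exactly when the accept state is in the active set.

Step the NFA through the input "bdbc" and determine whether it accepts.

Answer: ACCEPT

Steps:
start: ε-closure({0}) = {0,2,4,6}
'b' @ 1: {7,8}
'd' @ 2: {5,6,9,10}
'b' @ 3: {7,8,11,12}
'c' @ 4: {1,13}  [accepting]
after full input: {1,13}  (accept=1 in)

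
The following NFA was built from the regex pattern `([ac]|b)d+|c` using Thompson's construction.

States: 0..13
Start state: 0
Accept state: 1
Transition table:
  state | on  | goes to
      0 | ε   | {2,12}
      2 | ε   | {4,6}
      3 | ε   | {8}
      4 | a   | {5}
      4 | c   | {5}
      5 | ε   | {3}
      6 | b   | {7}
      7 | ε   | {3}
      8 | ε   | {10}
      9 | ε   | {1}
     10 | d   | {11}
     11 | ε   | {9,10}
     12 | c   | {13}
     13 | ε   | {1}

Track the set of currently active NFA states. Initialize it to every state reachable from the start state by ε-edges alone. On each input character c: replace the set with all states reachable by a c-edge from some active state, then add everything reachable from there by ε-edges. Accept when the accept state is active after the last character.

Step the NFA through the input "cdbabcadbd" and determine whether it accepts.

initial (ε-close {0}): {0,2,4,6,12}
'c' @ 1: {1,3,5,8,10,13}  (accept∈set)
'd' @ 2: {1,9,10,11}  (accept∈set)
'b' @ 3: {}  — dead — no transitions
rest 'abcadbd' ignored (set empty)
end set {} — state 1 not in

Answer: REJECT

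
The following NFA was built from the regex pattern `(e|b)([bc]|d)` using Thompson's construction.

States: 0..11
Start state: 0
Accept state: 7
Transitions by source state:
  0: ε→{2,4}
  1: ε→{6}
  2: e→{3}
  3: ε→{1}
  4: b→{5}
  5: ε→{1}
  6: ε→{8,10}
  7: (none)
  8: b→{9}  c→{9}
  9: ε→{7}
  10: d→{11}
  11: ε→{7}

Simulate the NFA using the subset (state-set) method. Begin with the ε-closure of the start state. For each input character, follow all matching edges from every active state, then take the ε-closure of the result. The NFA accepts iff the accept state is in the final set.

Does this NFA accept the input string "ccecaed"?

start: ε-closure({0}) = {0,2,4}
'c' @ 1: {}  — no active states
rest 'cecaed' ignored (set empty)
final: {}; accept 7 not in set

Answer: REJECT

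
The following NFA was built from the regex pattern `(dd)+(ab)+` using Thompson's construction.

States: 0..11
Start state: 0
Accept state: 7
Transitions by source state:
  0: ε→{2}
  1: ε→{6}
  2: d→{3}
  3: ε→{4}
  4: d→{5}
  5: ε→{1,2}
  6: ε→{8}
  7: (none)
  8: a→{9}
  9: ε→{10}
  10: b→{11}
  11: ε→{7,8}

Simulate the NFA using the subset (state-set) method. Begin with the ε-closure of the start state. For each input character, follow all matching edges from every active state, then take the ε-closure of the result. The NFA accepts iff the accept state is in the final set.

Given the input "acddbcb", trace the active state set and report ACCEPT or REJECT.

Answer: REJECT

Steps:
S₀ = ε-closure({0}) = {0,2}
'a' @ 1: {}  — no active states
rest 'cddbcb' ignored (set empty)
end set {} — state 7 not in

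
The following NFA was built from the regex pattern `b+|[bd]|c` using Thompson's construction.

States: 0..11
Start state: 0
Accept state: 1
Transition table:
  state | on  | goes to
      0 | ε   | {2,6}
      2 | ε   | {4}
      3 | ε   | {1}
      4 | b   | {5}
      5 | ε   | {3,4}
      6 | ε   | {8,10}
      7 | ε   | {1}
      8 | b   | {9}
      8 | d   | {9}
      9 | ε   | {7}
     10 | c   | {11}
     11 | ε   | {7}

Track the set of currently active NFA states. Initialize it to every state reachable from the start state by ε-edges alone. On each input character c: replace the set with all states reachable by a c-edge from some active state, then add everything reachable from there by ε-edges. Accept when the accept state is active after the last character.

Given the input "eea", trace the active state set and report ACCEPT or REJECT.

initial (ε-close {0}): {0,2,4,6,8,10}
'e' @ 1: {}  — state set empty
rest 'ea' ignored (set empty)
after full input: {}  (accept=1 not in)

Answer: REJECT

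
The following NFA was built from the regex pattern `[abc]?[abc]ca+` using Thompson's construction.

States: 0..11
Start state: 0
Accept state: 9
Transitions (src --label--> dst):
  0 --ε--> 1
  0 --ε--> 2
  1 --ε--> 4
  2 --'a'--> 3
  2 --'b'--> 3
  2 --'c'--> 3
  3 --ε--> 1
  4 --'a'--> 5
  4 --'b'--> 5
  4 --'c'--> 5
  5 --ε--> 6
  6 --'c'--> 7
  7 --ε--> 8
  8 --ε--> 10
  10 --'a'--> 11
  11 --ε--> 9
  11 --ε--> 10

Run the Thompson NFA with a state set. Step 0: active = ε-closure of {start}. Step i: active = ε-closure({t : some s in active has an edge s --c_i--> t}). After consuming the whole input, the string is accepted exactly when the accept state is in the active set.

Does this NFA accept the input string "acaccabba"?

Answer: REJECT

Trace:
S₀ = ε-closure({0}) = {0,1,2,4}
'a' @ 1: {1,3,4,5,6}
'c' @ 2: {5,6,7,8,10}
'a' @ 3: {9,10,11}  (accept∈set)
'c' @ 4: {}  — state set empty
rest 'cabba' ignored (set empty)
after full input: {}  (accept=9 not in)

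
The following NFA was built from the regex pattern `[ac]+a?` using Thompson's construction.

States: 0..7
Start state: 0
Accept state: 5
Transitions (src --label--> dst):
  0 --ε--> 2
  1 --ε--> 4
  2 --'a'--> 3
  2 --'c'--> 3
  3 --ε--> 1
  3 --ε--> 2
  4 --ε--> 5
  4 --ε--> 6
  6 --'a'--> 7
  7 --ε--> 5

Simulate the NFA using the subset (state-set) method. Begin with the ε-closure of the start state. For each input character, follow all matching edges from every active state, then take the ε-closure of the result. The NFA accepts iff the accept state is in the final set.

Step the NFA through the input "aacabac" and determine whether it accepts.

S₀ = ε-closure({0}) = {0,2}
'a' @ 1: {1,2,3,4,5,6}  ✓accept
'a' @ 2: {1,2,3,4,5,6,7}  ✓accept
'c' @ 3: {1,2,3,4,5,6}  ✓accept
'a' @ 4: {1,2,3,4,5,6,7}  ✓accept
'b' @ 5: {}  — dead — no transitions
rest 'ac' ignored (set empty)
after full input: {}  (accept=5 not in)

Answer: REJECT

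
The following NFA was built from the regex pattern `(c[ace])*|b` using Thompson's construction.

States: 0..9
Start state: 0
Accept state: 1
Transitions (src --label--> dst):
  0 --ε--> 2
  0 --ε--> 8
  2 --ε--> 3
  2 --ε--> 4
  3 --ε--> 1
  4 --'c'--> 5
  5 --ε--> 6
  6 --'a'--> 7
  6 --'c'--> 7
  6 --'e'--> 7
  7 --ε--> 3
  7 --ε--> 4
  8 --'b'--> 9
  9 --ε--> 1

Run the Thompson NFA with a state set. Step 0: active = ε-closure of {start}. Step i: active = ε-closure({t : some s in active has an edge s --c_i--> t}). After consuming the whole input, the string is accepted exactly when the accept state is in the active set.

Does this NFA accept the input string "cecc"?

S₀ = ε-closure({0}) = {0,1,2,3,4,8}
'c' @ 1: {5,6}
'e' @ 2: {1,3,4,7}  [accepting]
'c' @ 3: {5,6}
'c' @ 4: {1,3,4,7}  [accepting]
end set {1,3,4,7} — state 1 in

Answer: ACCEPT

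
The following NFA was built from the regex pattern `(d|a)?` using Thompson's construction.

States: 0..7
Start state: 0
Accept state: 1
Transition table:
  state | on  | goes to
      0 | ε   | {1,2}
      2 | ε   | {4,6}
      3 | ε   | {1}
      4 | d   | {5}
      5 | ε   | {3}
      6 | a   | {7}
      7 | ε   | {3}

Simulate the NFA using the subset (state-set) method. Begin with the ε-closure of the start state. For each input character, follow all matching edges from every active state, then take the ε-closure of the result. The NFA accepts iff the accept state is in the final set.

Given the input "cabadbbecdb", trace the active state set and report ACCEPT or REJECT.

S₀ = ε-closure({0}) = {0,1,2,4,6}
'c' @ 1: {}  — dead — no transitions
rest 'abadbbecdb' ignored (set empty)
final: {}; accept 1 not in set

Answer: REJECT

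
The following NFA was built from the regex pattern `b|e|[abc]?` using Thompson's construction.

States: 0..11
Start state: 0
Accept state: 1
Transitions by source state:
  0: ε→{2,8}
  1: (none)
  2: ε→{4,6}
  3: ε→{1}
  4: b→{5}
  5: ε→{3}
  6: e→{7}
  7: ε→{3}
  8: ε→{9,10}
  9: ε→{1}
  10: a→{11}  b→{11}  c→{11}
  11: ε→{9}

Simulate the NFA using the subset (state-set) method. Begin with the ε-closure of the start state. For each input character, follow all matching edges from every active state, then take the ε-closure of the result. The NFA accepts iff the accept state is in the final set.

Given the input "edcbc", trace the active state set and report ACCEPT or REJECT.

Answer: REJECT

Derivation:
start: ε-closure({0}) = {0,1,2,4,6,8,9,10}
'e' @ 1: {1,3,7}  [accepting]
'd' @ 2: {}  — state set empty
rest 'cbc' ignored (set empty)
end set {} — state 1 not in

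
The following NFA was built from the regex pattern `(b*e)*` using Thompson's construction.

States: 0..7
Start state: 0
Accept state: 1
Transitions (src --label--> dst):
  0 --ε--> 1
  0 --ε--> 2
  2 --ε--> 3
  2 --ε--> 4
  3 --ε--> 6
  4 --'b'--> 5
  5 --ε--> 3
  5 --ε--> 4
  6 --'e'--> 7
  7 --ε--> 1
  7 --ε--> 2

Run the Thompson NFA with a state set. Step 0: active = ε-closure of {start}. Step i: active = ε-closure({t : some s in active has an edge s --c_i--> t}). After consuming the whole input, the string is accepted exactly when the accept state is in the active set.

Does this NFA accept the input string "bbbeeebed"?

Answer: REJECT

Steps:
start: ε-closure({0}) = {0,1,2,3,4,6}
'b' @ 1: {3,4,5,6}
'b' @ 2: {3,4,5,6}
'b' @ 3: {3,4,5,6}
'e' @ 4: {1,2,3,4,6,7}  (accept∈set)
'e' @ 5: {1,2,3,4,6,7}  (accept∈set)
'e' @ 6: {1,2,3,4,6,7}  (accept∈set)
'b' @ 7: {3,4,5,6}
'e' @ 8: {1,2,3,4,6,7}  (accept∈set)
'd' @ 9: {}  — no active states
after full input: {}  (accept=1 not in)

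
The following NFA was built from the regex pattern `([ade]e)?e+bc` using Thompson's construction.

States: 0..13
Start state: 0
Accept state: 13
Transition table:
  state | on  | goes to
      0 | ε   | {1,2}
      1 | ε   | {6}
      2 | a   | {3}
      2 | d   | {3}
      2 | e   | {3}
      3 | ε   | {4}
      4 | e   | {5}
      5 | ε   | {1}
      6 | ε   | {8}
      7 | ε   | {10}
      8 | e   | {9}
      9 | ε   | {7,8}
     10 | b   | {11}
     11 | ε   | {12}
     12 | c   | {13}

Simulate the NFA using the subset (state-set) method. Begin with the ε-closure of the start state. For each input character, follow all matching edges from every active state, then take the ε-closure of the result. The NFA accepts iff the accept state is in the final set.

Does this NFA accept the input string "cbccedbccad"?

S₀ = ε-closure({0}) = {0,1,2,6,8}
'c' @ 1: {}  — state set empty
rest 'bccedbccad' ignored (set empty)
end set {} — state 13 not in

Answer: REJECT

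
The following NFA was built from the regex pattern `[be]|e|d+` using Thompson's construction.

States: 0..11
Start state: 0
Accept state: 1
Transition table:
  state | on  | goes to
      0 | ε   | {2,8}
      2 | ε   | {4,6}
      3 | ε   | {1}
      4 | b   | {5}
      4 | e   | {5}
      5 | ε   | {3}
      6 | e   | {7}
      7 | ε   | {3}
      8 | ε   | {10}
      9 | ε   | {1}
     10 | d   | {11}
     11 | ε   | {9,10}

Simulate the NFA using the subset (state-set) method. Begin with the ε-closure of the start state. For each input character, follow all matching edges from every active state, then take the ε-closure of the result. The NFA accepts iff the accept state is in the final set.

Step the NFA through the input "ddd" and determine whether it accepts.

Answer: ACCEPT

Derivation:
initial (ε-close {0}): {0,2,4,6,8,10}
'd' @ 1: {1,9,10,11}  ✓accept
'd' @ 2: {1,9,10,11}  ✓accept
'd' @ 3: {1,9,10,11}  ✓accept
final: {1,9,10,11}; accept 1 in set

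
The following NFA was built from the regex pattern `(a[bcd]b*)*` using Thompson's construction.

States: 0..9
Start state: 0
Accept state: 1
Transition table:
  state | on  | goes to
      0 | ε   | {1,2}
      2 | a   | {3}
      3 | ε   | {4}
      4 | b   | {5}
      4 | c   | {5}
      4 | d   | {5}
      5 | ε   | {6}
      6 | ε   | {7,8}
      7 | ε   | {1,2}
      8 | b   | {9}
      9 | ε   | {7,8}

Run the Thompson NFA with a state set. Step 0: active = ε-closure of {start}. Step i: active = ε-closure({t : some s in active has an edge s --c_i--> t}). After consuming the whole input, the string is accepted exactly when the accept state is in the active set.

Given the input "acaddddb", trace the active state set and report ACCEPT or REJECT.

Answer: REJECT

Derivation:
start: ε-closure({0}) = {0,1,2}
'a' @ 1: {3,4}
'c' @ 2: {1,2,5,6,7,8}  [accepting]
'a' @ 3: {3,4}
'd' @ 4: {1,2,5,6,7,8}  [accepting]
'd' @ 5: {}  — dead — no transitions
rest 'ddb' ignored (set empty)
after full input: {}  (accept=1 not in)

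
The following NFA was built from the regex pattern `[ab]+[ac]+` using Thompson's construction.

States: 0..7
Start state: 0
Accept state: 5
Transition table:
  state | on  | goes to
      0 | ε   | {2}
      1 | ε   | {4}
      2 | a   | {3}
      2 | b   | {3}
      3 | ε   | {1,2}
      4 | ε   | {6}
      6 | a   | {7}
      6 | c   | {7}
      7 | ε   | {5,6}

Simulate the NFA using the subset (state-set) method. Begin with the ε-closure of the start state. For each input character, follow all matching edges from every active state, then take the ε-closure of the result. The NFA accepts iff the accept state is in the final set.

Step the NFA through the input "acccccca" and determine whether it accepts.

initial (ε-close {0}): {0,2}
'a' @ 1: {1,2,3,4,6}
'c' @ 2: {5,6,7}  [accepting]
'c' @ 3: {5,6,7}  [accepting]
'c' @ 4: {5,6,7}  [accepting]
'c' @ 5: {5,6,7}  [accepting]
'c' @ 6: {5,6,7}  [accepting]
'c' @ 7: {5,6,7}  [accepting]
'a' @ 8: {5,6,7}  [accepting]
after full input: {5,6,7}  (accept=5 in)

Answer: ACCEPT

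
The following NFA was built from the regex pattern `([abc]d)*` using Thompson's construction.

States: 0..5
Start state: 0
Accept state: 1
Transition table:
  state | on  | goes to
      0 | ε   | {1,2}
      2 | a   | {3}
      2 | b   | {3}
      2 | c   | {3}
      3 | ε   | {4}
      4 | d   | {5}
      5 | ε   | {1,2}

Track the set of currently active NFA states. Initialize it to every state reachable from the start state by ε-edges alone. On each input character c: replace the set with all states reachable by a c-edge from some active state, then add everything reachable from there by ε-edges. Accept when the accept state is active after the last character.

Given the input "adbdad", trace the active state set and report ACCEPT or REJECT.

Answer: ACCEPT

Derivation:
S₀ = ε-closure({0}) = {0,1,2}
'a' @ 1: {3,4}
'd' @ 2: {1,2,5}  (accept∈set)
'b' @ 3: {3,4}
'd' @ 4: {1,2,5}  (accept∈set)
'a' @ 5: {3,4}
'd' @ 6: {1,2,5}  (accept∈set)
after full input: {1,2,5}  (accept=1 in)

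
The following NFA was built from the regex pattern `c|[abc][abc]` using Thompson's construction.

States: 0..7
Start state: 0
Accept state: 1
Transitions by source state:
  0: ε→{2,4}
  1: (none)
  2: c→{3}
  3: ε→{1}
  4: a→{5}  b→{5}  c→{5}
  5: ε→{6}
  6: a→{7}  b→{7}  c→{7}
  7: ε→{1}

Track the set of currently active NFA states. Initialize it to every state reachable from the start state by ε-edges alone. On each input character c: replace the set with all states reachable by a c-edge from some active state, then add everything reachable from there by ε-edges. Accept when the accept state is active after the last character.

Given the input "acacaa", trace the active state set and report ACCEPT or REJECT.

Answer: REJECT

Trace:
initial (ε-close {0}): {0,2,4}
'a' @ 1: {5,6}
'c' @ 2: {1,7}  [accepting]
'a' @ 3: {}  — dead — no transitions
rest 'caa' ignored (set empty)
end set {} — state 1 not in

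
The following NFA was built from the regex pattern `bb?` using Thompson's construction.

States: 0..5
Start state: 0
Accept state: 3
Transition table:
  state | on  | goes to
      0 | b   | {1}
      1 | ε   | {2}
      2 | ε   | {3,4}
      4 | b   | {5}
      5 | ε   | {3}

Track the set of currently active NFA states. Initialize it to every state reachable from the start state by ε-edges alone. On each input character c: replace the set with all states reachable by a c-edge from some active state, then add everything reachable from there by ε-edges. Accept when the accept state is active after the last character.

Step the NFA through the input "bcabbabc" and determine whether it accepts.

start: ε-closure({0}) = {0}
'b' @ 1: {1,2,3,4}  [accepting]
'c' @ 2: {}  — state set empty
rest 'abbabc' ignored (set empty)
after full input: {}  (accept=3 not in)

Answer: REJECT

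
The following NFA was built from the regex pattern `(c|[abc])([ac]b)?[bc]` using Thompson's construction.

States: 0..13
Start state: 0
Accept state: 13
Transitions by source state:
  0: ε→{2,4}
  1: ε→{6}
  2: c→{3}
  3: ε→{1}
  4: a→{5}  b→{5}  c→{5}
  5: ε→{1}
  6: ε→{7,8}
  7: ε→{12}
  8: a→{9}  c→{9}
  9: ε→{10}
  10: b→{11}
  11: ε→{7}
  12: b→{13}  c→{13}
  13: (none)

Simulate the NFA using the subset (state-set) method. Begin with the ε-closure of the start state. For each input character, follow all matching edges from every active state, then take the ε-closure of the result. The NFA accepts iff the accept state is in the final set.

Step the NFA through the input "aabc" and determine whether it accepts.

initial (ε-close {0}): {0,2,4}
'a' @ 1: {1,5,6,7,8,12}
'a' @ 2: {9,10}
'b' @ 3: {7,11,12}
'c' @ 4: {13}  ✓accept
after full input: {13}  (accept=13 in)

Answer: ACCEPT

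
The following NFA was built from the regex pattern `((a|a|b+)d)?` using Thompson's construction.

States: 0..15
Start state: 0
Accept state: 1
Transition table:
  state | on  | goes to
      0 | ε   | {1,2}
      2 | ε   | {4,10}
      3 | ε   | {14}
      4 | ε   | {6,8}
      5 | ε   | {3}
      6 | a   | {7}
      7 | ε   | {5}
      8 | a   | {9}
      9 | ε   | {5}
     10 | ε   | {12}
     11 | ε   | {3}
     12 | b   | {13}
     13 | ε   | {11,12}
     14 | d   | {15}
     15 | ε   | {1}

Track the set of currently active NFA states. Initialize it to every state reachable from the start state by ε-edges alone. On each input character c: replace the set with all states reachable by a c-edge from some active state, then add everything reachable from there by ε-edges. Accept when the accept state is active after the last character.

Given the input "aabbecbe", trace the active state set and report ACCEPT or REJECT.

initial (ε-close {0}): {0,1,2,4,6,8,10,12}
'a' @ 1: {3,5,7,9,14}
'a' @ 2: {}  — no active states
rest 'bbecbe' ignored (set empty)
after full input: {}  (accept=1 not in)

Answer: REJECT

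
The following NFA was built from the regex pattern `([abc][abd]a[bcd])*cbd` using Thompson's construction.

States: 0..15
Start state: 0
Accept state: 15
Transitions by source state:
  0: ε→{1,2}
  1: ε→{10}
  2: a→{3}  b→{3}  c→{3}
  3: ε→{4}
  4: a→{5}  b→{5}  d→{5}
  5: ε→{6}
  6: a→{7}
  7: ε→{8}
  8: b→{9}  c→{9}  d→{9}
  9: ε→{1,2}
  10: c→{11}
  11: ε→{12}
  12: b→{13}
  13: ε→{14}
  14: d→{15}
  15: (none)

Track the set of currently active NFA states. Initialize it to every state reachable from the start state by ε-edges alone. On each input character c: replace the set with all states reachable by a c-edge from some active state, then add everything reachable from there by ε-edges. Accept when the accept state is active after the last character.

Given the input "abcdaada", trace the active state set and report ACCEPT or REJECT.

S₀ = ε-closure({0}) = {0,1,2,10}
'a' @ 1: {3,4}
'b' @ 2: {5,6}
'c' @ 3: {}  — dead — no transitions
rest 'daada' ignored (set empty)
after full input: {}  (accept=15 not in)

Answer: REJECT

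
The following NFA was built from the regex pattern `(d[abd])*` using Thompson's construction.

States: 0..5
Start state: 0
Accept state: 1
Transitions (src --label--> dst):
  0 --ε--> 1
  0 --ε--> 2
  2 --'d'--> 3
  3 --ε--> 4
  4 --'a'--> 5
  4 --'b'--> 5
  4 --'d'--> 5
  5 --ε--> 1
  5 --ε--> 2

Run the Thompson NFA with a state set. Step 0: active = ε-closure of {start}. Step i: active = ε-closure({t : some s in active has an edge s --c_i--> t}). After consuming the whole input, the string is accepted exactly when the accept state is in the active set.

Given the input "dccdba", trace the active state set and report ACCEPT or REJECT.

start: ε-closure({0}) = {0,1,2}
'd' @ 1: {3,4}
'c' @ 2: {}  — no active states
rest 'cdba' ignored (set empty)
after full input: {}  (accept=1 not in)

Answer: REJECT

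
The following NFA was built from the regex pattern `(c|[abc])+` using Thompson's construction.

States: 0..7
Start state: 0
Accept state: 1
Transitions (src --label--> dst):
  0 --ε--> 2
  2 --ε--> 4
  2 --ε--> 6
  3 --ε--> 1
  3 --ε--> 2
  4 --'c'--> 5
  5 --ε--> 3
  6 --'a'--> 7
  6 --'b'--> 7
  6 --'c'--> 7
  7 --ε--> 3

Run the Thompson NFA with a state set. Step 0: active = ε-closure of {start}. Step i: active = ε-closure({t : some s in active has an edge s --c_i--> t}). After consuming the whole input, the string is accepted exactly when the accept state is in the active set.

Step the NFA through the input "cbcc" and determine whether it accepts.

Answer: ACCEPT

Steps:
start: ε-closure({0}) = {0,2,4,6}
'c' @ 1: {1,2,3,4,5,6,7}  [accepting]
'b' @ 2: {1,2,3,4,6,7}  [accepting]
'c' @ 3: {1,2,3,4,5,6,7}  [accepting]
'c' @ 4: {1,2,3,4,5,6,7}  [accepting]
after full input: {1,2,3,4,5,6,7}  (accept=1 in)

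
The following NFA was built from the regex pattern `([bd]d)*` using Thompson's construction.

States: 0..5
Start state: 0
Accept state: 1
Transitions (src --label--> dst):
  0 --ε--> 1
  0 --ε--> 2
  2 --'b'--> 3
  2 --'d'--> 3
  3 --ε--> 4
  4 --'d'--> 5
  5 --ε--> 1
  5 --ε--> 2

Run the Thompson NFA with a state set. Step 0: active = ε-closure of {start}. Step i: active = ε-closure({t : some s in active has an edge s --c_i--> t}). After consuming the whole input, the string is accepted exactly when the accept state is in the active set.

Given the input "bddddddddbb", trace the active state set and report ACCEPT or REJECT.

S₀ = ε-closure({0}) = {0,1,2}
'b' @ 1: {3,4}
'd' @ 2: {1,2,5}  (accept∈set)
'd' @ 3: {3,4}
'd' @ 4: {1,2,5}  (accept∈set)
'd' @ 5: {3,4}
'd' @ 6: {1,2,5}  (accept∈set)
'd' @ 7: {3,4}
'd' @ 8: {1,2,5}  (accept∈set)
'd' @ 9: {3,4}
'b' @ 10: {}  — no active states
rest 'b' ignored (set empty)
final: {}; accept 1 not in set

Answer: REJECT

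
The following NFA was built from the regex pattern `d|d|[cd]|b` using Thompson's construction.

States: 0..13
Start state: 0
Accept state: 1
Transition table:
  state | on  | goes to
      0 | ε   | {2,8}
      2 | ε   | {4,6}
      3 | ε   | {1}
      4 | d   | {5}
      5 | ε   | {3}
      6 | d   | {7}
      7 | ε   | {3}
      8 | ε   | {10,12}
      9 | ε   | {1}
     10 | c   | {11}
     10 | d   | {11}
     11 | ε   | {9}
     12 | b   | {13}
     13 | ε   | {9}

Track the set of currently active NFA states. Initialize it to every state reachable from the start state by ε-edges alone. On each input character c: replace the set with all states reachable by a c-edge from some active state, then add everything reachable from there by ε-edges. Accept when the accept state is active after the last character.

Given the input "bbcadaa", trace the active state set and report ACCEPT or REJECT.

start: ε-closure({0}) = {0,2,4,6,8,10,12}
'b' @ 1: {1,9,13}  ✓accept
'b' @ 2: {}  — no active states
rest 'cadaa' ignored (set empty)
end set {} — state 1 not in

Answer: REJECT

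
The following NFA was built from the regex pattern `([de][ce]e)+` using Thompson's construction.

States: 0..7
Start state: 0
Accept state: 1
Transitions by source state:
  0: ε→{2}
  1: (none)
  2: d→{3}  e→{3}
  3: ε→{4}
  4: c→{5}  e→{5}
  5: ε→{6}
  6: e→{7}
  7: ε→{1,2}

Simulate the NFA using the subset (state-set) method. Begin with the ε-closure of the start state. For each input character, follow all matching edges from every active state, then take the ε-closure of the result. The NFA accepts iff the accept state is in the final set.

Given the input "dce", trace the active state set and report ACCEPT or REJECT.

start: ε-closure({0}) = {0,2}
'd' @ 1: {3,4}
'c' @ 2: {5,6}
'e' @ 3: {1,2,7}  [accepting]
after full input: {1,2,7}  (accept=1 in)

Answer: ACCEPT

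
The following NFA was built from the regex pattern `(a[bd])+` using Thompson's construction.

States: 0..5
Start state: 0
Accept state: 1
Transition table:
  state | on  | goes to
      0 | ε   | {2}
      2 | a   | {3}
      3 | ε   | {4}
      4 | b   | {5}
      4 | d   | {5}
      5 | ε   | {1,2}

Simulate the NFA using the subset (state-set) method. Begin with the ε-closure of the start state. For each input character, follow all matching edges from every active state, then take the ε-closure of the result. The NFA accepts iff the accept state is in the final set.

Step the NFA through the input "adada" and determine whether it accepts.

start: ε-closure({0}) = {0,2}
'a' @ 1: {3,4}
'd' @ 2: {1,2,5}  ✓accept
'a' @ 3: {3,4}
'd' @ 4: {1,2,5}  ✓accept
'a' @ 5: {3,4}
final: {3,4}; accept 1 not in set

Answer: REJECT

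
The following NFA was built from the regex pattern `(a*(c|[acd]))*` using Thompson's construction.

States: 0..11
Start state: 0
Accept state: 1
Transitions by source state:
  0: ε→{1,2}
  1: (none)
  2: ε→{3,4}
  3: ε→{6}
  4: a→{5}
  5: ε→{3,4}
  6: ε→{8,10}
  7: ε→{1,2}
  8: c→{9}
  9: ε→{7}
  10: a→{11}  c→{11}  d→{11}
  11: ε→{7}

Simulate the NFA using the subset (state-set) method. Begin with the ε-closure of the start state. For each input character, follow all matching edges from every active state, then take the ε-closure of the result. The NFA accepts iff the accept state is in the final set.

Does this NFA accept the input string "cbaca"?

initial (ε-close {0}): {0,1,2,3,4,6,8,10}
'c' @ 1: {1,2,3,4,6,7,8,9,10,11}  [accepting]
'b' @ 2: {}  — dead — no transitions
rest 'aca' ignored (set empty)
after full input: {}  (accept=1 not in)

Answer: REJECT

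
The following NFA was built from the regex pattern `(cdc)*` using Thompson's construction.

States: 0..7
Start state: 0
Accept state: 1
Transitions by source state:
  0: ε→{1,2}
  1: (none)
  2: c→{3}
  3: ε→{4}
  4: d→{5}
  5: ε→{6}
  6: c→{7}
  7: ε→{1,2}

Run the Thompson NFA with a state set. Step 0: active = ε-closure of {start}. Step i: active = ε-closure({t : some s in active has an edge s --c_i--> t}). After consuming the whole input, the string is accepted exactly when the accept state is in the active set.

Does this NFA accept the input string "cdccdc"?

start: ε-closure({0}) = {0,1,2}
'c' @ 1: {3,4}
'd' @ 2: {5,6}
'c' @ 3: {1,2,7}  ✓accept
'c' @ 4: {3,4}
'd' @ 5: {5,6}
'c' @ 6: {1,2,7}  ✓accept
final: {1,2,7}; accept 1 in set

Answer: ACCEPT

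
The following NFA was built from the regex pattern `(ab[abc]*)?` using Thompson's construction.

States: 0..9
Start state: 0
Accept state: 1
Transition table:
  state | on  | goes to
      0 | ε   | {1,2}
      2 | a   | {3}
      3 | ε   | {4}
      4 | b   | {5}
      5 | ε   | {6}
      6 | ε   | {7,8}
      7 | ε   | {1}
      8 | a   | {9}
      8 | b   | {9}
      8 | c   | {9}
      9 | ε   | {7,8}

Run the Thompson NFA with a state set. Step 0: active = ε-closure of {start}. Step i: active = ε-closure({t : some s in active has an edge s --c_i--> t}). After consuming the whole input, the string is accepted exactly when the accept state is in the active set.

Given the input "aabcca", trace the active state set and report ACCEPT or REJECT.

initial (ε-close {0}): {0,1,2}
'a' @ 1: {3,4}
'a' @ 2: {}  — no active states
rest 'bcca' ignored (set empty)
end set {} — state 1 not in

Answer: REJECT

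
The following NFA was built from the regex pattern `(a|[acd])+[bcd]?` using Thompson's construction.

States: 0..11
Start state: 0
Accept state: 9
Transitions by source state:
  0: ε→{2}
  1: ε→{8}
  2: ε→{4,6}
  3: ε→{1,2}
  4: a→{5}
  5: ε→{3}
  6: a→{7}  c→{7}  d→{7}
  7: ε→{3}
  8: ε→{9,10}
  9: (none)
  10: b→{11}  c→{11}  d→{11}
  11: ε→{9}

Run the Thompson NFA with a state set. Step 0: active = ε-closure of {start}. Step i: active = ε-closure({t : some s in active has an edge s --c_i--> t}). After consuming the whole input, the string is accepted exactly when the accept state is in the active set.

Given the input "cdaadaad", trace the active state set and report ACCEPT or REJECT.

initial (ε-close {0}): {0,2,4,6}
'c' @ 1: {1,2,3,4,6,7,8,9,10}  (accept∈set)
'd' @ 2: {1,2,3,4,6,7,8,9,10,11}  (accept∈set)
'a' @ 3: {1,2,3,4,5,6,7,8,9,10}  (accept∈set)
'a' @ 4: {1,2,3,4,5,6,7,8,9,10}  (accept∈set)
'd' @ 5: {1,2,3,4,6,7,8,9,10,11}  (accept∈set)
'a' @ 6: {1,2,3,4,5,6,7,8,9,10}  (accept∈set)
'a' @ 7: {1,2,3,4,5,6,7,8,9,10}  (accept∈set)
'd' @ 8: {1,2,3,4,6,7,8,9,10,11}  (accept∈set)
final: {1,2,3,4,6,7,8,9,10,11}; accept 9 in set

Answer: ACCEPT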